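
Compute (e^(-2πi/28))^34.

Since ω_28^28 = 1, powers reduce modulo 28.
34 mod 28 = 6
So ω_28^34 = ω_28^6 = e^(-2πi·6/28)

ω_28^34 = ω_28^6 = 0.2225-0.9749i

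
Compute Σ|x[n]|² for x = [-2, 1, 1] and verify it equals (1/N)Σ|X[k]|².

Time domain:
Σ|x[n]|² = |-2|² + |1|² + |1|² = 6.0000

Frequency domain:
(1/3)Σ|X[k]|² = (1/3)(|0|² + |-3|² + |-3|²) = (1/3)·18.0000 = 6.0000

Both sides agree, confirming Parseval's theorem.

Σ|x[n]|² = (1/N)Σ|X[k]|² = 6.0000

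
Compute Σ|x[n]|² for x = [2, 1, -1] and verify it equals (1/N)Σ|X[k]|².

Time domain:
Σ|x[n]|² = |2|² + |1|² + |-1|² = 6.0000

Frequency domain:
(1/3)Σ|X[k]|² = (1/3)(|2|² + |2.0000-1.7321i|² + |2.0000+1.7321i|²) = (1/3)·18.0000 = 6.0000

Both sides agree, confirming Parseval's theorem.

Σ|x[n]|² = (1/N)Σ|X[k]|² = 6.0000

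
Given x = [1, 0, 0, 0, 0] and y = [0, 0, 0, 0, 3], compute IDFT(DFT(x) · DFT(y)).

(x ⊛ y)[n] = Σ(m=0 to 4) x[m] · y[(n-m) mod 5]

Computing each output sample:
(x ⊛ y)[0] = 0
(x ⊛ y)[1] = 0
(x ⊛ y)[2] = 0
(x ⊛ y)[3] = 0
(x ⊛ y)[4] = 3

x ⊛ y = [0, 0, 0, 0, 3]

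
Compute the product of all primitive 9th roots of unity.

The primitive 9th roots of unity are ω_9^k for k coprime to 9: k ∈ {1, 2, 4, 5, 7, 8}
Their product equals the constant term of the cyclotomic polynomial Φ_9(x) up to sign.
For n ≥ 3, the product of all primitive nth roots of unity is 1. (For n=1 it is 1; for n=2 it is -1.)

1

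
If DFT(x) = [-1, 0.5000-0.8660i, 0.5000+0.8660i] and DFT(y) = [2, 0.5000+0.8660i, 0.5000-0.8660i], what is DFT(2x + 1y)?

By linearity: DFT(2x + 1y) = 2·DFT(x) + 1·DFT(y)
= 2·[-1, 0.5000-0.8660i, 0.5000+0.8660i] + 1·[2, 0.5000+0.8660i, 0.5000-0.8660i]

Computing element-wise:
Z[0] = 2·(-1) + 1·(2) = 0
Z[1] = 2·(0.5000-0.8660i) + 1·(0.5000+0.8660i) = 1.5000-0.8660i
Z[2] = 2·(0.5000+0.8660i) + 1·(0.5000-0.8660i) = 1.5000+0.8660i

DFT(2x + 1y) = 2·X + 1·Y = [0, 1.5000-0.8660i, 1.5000+0.8660i]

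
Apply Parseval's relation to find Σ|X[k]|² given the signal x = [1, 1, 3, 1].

Parseval: Σ|x[n]|² = (1/N)Σ|X[k]|², so Σ|X[k]|² = N·Σ|x[n]|² = 4·12.0000

Σ|X[k]|² = N·Σ|x[n]|² = 4·12.0000 = 48.0000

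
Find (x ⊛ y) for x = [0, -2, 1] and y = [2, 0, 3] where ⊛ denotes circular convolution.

(x ⊛ y)[n] = Σ(m=0 to 2) x[m] · y[(n-m) mod 3]

Computing each output sample:
(x ⊛ y)[0] = -6
(x ⊛ y)[1] = -1
(x ⊛ y)[2] = 2

x ⊛ y = [-6, -1, 2]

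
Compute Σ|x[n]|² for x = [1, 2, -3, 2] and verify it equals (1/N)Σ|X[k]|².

Time domain:
Σ|x[n]|² = |1|² + |2|² + |-3|² + |2|² = 18.0000

Frequency domain:
(1/4)Σ|X[k]|² = (1/4)(|2|² + |4|² + |-6|² + |4|²) = (1/4)·72.0000 = 18.0000

Both sides agree, confirming Parseval's theorem.

Σ|x[n]|² = (1/N)Σ|X[k]|² = 18.0000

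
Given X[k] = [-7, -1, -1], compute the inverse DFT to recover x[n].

x[n] = (1/3) Σ(k=0 to 2) X[k] · e^(2πikn/3)

Computing each x[n]:
x[0] = -3
x[1] = -2
x[2] = -2

x = [-3, -2, -2]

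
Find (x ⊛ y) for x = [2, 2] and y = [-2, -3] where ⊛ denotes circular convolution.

(x ⊛ y)[n] = Σ(m=0 to 1) x[m] · y[(n-m) mod 2]

Computing each output sample:
(x ⊛ y)[0] = -10
(x ⊛ y)[1] = -10

x ⊛ y = [-10, -10]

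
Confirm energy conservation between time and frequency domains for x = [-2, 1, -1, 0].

Time domain:
Σ|x[n]|² = |-2|² + |1|² + |-1|² + |0|² = 6.0000

Frequency domain:
(1/4)Σ|X[k]|² = (1/4)(|-2|² + |-1-1i|² + |-4|² + |-1+1i|²) = (1/4)·24.0000 = 6.0000

Both sides agree, confirming Parseval's theorem.

Σ|x[n]|² = (1/N)Σ|X[k]|² = 6.0000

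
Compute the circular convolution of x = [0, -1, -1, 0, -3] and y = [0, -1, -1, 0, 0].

(x ⊛ y)[n] = Σ(m=0 to 4) x[m] · y[(n-m) mod 5]

Computing each output sample:
(x ⊛ y)[0] = 3
(x ⊛ y)[1] = 3
(x ⊛ y)[2] = 1
(x ⊛ y)[3] = 2
(x ⊛ y)[4] = 1

x ⊛ y = [3, 3, 1, 2, 1]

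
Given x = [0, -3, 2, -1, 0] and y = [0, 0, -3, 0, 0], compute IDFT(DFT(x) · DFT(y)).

(x ⊛ y)[n] = Σ(m=0 to 4) x[m] · y[(n-m) mod 5]

Computing each output sample:
(x ⊛ y)[0] = 3
(x ⊛ y)[1] = 0
(x ⊛ y)[2] = 0
(x ⊛ y)[3] = 9
(x ⊛ y)[4] = -6

x ⊛ y = [3, 0, 0, 9, -6]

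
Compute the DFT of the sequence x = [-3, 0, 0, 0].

X[k] = Σ(n=0 to 3) x[n] · ω_4^(nk)
where ω_4 = e^(-2πi/4)

Computing each X[k]:
X[0] = -3
X[1] = -3
X[2] = -3
X[3] = -3

X = [-3, -3, -3, -3]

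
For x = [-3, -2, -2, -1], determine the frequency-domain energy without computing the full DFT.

Parseval: Σ|x[n]|² = (1/N)Σ|X[k]|², so Σ|X[k]|² = N·Σ|x[n]|² = 4·18.0000

Σ|X[k]|² = N·Σ|x[n]|² = 4·18.0000 = 72.0000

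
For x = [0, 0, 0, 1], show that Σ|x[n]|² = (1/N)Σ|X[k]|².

Time domain:
Σ|x[n]|² = |0|² + |0|² + |0|² + |1|² = 1.0000

Frequency domain:
(1/4)Σ|X[k]|² = (1/4)(|1|² + |1i|² + |-1|² + |-1i|²) = (1/4)·4.0000 = 1.0000

Both sides agree, confirming Parseval's theorem.

Σ|x[n]|² = (1/N)Σ|X[k]|² = 1.0000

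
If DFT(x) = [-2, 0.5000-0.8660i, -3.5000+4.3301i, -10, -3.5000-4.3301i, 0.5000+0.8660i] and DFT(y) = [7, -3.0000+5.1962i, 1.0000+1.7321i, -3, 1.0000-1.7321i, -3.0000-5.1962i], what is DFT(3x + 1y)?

By linearity: DFT(3x + 1y) = 3·DFT(x) + 1·DFT(y)
= 3·[-2, 0.5000-0.8660i, -3.5000+4.3301i, -10, -3.5000-4.3301i, 0.5000+0.8660i] + 1·[7, -3.0000+5.1962i, 1.0000+1.7321i, -3, 1.0000-1.7321i, -3.0000-5.1962i]

Computing element-wise:
Z[0] = 3·(-2) + 1·(7) = 1
Z[1] = 3·(0.5000-0.8660i) + 1·(-3.0000+5.1962i) = -1.5000+2.5982i
Z[2] = 3·(-3.5000+4.3301i) + 1·(1.0000+1.7321i) = -9.5000+14.7224i
Z[3] = 3·(-10) + 1·(-3) = -33
Z[4] = 3·(-3.5000-4.3301i) + 1·(1.0000-1.7321i) = -9.5000-14.7224i
Z[5] = 3·(0.5000+0.8660i) + 1·(-3.0000-5.1962i) = -1.5000-2.5982i

DFT(3x + 1y) = 3·X + 1·Y = [1, -1.5000+2.5982i, -9.5000+14.7224i, -33, -9.5000-14.7224i, -1.5000-2.5982i]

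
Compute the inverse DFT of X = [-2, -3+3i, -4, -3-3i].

x[n] = (1/4) Σ(k=0 to 3) X[k] · e^(2πikn/4)

Computing each x[n]:
x[0] = -3
x[1] = -1
x[2] = 0
x[3] = 2

x = [-3, -1, 0, 2]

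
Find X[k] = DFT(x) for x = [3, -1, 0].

X[k] = Σ(n=0 to 2) x[n] · ω_3^(nk)
where ω_3 = e^(-2πi/3)

Computing each X[k]:
X[0] = 2
X[1] = 3.5000+0.8660i
X[2] = 3.5000-0.8660i

X = [2, 3.5000+0.8660i, 3.5000-0.8660i]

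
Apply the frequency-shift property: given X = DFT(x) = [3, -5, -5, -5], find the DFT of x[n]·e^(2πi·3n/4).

Modulation property: DFT(ω_4^(-3n)·x[n]) = X[(k-3) mod 4], so circularly shift X by 3 positions.

X[k-3] = [-5, -5, -5, 3]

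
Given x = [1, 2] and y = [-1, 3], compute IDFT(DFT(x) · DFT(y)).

(x ⊛ y)[n] = Σ(m=0 to 1) x[m] · y[(n-m) mod 2]

Computing each output sample:
(x ⊛ y)[0] = 5
(x ⊛ y)[1] = 1

x ⊛ y = [5, 1]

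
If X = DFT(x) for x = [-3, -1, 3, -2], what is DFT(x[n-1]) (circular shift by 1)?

Time shift by 1: X_shifted[k] = ω_4^(1k) · X[k]
Shifted x = [-2, -3, -1, 3]

DFT(x[n-1]) = [-3, -1+6i, -3, -1-6i]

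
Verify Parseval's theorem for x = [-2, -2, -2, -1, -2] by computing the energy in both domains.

Time domain:
Σ|x[n]|² = |-2|² + |-2|² + |-2|² + |-1|² + |-2|² = 17.0000

Frequency domain:
(1/5)Σ|X[k]|² = (1/5)(|-9|² + |-0.8090+0.5878i|² + |0.3090-0.9511i|² + |0.3090+0.9511i|² + |-0.8090-0.5878i|²) = (1/5)·85.0000 = 17.0000

Both sides agree, confirming Parseval's theorem.

Σ|x[n]|² = (1/N)Σ|X[k]|² = 17.0000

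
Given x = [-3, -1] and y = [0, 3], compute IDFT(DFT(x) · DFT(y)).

(x ⊛ y)[n] = Σ(m=0 to 1) x[m] · y[(n-m) mod 2]

Computing each output sample:
(x ⊛ y)[0] = -3
(x ⊛ y)[1] = -9

x ⊛ y = [-3, -9]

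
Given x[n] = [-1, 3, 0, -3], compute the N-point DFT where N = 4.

X[k] = Σ(n=0 to 3) x[n] · ω_4^(nk)
where ω_4 = e^(-2πi/4)

Computing each X[k]:
X[0] = -1
X[1] = -1-6i
X[2] = -1
X[3] = -1+6i

X = [-1, -1-6i, -1, -1+6i]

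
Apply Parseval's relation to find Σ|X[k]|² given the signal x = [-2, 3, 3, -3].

Parseval: Σ|x[n]|² = (1/N)Σ|X[k]|², so Σ|X[k]|² = N·Σ|x[n]|² = 4·31.0000

Σ|X[k]|² = N·Σ|x[n]|² = 4·31.0000 = 124.0000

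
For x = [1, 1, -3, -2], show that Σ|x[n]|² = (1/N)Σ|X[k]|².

Time domain:
Σ|x[n]|² = |1|² + |1|² + |-3|² + |-2|² = 15.0000

Frequency domain:
(1/4)Σ|X[k]|² = (1/4)(|-3|² + |4-3i|² + |-1|² + |4+3i|²) = (1/4)·60.0000 = 15.0000

Both sides agree, confirming Parseval's theorem.

Σ|x[n]|² = (1/N)Σ|X[k]|² = 15.0000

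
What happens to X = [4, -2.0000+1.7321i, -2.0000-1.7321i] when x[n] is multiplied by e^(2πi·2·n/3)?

Modulation property: DFT(ω_3^(-2n)·x[n]) = X[(k-2) mod 3], so circularly shift X by 2 positions.

X[k-2] = [-2.0000+1.7321i, -2.0000-1.7321i, 4]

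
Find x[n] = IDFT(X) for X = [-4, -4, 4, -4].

x[n] = (1/4) Σ(k=0 to 3) X[k] · e^(2πikn/4)

Computing each x[n]:
x[0] = -2
x[1] = -2
x[2] = 2
x[3] = -2

x = [-2, -2, 2, -2]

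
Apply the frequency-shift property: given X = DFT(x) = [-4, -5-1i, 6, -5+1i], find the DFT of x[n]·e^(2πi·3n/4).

Modulation property: DFT(ω_4^(-3n)·x[n]) = X[(k-3) mod 4], so circularly shift X by 3 positions.

X[k-3] = [-5-1i, 6, -5+1i, -4]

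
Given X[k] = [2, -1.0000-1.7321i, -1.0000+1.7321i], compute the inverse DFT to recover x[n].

x[n] = (1/3) Σ(k=0 to 2) X[k] · e^(2πikn/3)

Computing each x[n]:
x[0] = 0
x[1] = 2
x[2] = 0

x = [0, 2, 0]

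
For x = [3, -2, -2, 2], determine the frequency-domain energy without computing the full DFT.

Parseval: Σ|x[n]|² = (1/N)Σ|X[k]|², so Σ|X[k]|² = N·Σ|x[n]|² = 4·21.0000

Σ|X[k]|² = N·Σ|x[n]|² = 4·21.0000 = 84.0000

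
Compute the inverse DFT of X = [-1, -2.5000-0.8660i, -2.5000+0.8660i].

x[n] = (1/3) Σ(k=0 to 2) X[k] · e^(2πikn/3)

Computing each x[n]:
x[0] = -2
x[1] = 1
x[2] = 0

x = [-2, 1, 0]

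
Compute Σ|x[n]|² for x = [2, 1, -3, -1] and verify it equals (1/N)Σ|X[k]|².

Time domain:
Σ|x[n]|² = |2|² + |1|² + |-3|² + |-1|² = 15.0000

Frequency domain:
(1/4)Σ|X[k]|² = (1/4)(|-1|² + |5-2i|² + |-1|² + |5+2i|²) = (1/4)·60.0000 = 15.0000

Both sides agree, confirming Parseval's theorem.

Σ|x[n]|² = (1/N)Σ|X[k]|² = 15.0000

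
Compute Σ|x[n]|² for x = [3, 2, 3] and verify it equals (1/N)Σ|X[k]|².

Time domain:
Σ|x[n]|² = |3|² + |2|² + |3|² = 22.0000

Frequency domain:
(1/3)Σ|X[k]|² = (1/3)(|8|² + |0.5000+0.8660i|² + |0.5000-0.8660i|²) = (1/3)·66.0000 = 22.0000

Both sides agree, confirming Parseval's theorem.

Σ|x[n]|² = (1/N)Σ|X[k]|² = 22.0000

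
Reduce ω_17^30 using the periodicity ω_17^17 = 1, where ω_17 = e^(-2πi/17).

Since ω_17^17 = 1, powers reduce modulo 17.
30 mod 17 = 13
So ω_17^30 = ω_17^13 = e^(-2πi·13/17)

ω_17^30 = ω_17^13 = 0.0923+0.9957i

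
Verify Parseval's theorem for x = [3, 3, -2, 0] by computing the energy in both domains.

Time domain:
Σ|x[n]|² = |3|² + |3|² + |-2|² + |0|² = 22.0000

Frequency domain:
(1/4)Σ|X[k]|² = (1/4)(|4|² + |5-3i|² + |-2|² + |5+3i|²) = (1/4)·88.0000 = 22.0000

Both sides agree, confirming Parseval's theorem.

Σ|x[n]|² = (1/N)Σ|X[k]|² = 22.0000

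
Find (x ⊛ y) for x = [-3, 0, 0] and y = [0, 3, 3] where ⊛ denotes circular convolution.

(x ⊛ y)[n] = Σ(m=0 to 2) x[m] · y[(n-m) mod 3]

Computing each output sample:
(x ⊛ y)[0] = 0
(x ⊛ y)[1] = -9
(x ⊛ y)[2] = -9

x ⊛ y = [0, -9, -9]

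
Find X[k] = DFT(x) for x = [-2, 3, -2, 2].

X[k] = Σ(n=0 to 3) x[n] · ω_4^(nk)
where ω_4 = e^(-2πi/4)

Computing each X[k]:
X[0] = 1
X[1] = -1i
X[2] = -9
X[3] = 1i

X = [1, -1i, -9, 1i]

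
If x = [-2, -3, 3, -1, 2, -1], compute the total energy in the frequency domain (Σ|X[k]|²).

Parseval: Σ|x[n]|² = (1/N)Σ|X[k]|², so Σ|X[k]|² = N·Σ|x[n]|² = 6·28.0000

Σ|X[k]|² = N·Σ|x[n]|² = 6·28.0000 = 168.0000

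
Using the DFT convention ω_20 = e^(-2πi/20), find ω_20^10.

ω_20^10 = e^(-2πi·10/20)
= cos(-2π·10/20) + i·sin(-2π·10/20)
= cos(-20π/20) + i·sin(-20π/20)

ω_20^10 = cos(-20π/20) + i·sin(-20π/20) = -1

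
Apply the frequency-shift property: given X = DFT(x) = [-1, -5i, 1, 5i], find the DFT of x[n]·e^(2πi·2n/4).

Modulation property: DFT(ω_4^(-2n)·x[n]) = X[(k-2) mod 4], so circularly shift X by 2 positions.

X[k-2] = [1, 5i, -1, -5i]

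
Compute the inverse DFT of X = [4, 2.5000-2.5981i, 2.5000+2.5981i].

x[n] = (1/3) Σ(k=0 to 2) X[k] · e^(2πikn/3)

Computing each x[n]:
x[0] = 3
x[1] = 2
x[2] = -1

x = [3, 2, -1]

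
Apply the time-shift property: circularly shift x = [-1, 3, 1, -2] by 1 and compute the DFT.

Time shift by 1: X_shifted[k] = ω_4^(1k) · X[k]
Shifted x = [-2, -1, 3, 1]

DFT(x[n-1]) = [1, -5+2i, 1, -5-2i]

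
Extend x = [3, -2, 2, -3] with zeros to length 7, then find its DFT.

Original 4-point DFT: [0, 1-1i, 10, 1+1i]
Zero-padded 7-point DFT provides frequency interpolation.

DFT_7([x, 0, ...]) = [0, 4.0109+0.9155i, -0.2274+0.4721i, 6.7165+5.3562i, 6.7165-5.3562i, -0.2274-0.4721i, 4.0109-0.9155i]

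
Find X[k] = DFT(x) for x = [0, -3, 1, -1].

X[k] = Σ(n=0 to 3) x[n] · ω_4^(nk)
where ω_4 = e^(-2πi/4)

Computing each X[k]:
X[0] = -3
X[1] = -1+2i
X[2] = 5
X[3] = -1-2i

X = [-3, -1+2i, 5, -1-2i]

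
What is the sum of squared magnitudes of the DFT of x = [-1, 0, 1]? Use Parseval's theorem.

Parseval: Σ|x[n]|² = (1/N)Σ|X[k]|², so Σ|X[k]|² = N·Σ|x[n]|² = 3·2.0000

Σ|X[k]|² = N·Σ|x[n]|² = 3·2.0000 = 6.0000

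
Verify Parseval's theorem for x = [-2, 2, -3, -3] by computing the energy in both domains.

Time domain:
Σ|x[n]|² = |-2|² + |2|² + |-3|² + |-3|² = 26.0000

Frequency domain:
(1/4)Σ|X[k]|² = (1/4)(|-6|² + |1-5i|² + |-4|² + |1+5i|²) = (1/4)·104.0000 = 26.0000

Both sides agree, confirming Parseval's theorem.

Σ|x[n]|² = (1/N)Σ|X[k]|² = 26.0000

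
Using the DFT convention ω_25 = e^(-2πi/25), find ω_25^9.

ω_25^9 = e^(-2πi·9/25)
= cos(-2π·9/25) + i·sin(-2π·9/25)
= cos(-18π/25) + i·sin(-18π/25)

ω_25^9 = cos(-18π/25) + i·sin(-18π/25) = -0.6374-0.7705i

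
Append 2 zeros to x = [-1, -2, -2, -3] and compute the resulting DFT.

Original 4-point DFT: [-8, 1-1i, 2, 1+1i]
Zero-padded 6-point DFT provides frequency interpolation.

DFT_6([x, 0, ...]) = [-8, 2.0000+3.4641i, -2, 2, -2, 2.0000-3.4641i]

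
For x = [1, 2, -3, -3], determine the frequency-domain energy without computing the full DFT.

Parseval: Σ|x[n]|² = (1/N)Σ|X[k]|², so Σ|X[k]|² = N·Σ|x[n]|² = 4·23.0000

Σ|X[k]|² = N·Σ|x[n]|² = 4·23.0000 = 92.0000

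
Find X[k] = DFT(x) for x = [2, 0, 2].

X[k] = Σ(n=0 to 2) x[n] · ω_3^(nk)
where ω_3 = e^(-2πi/3)

Computing each X[k]:
X[0] = 4
X[1] = 1.0000+1.7321i
X[2] = 1.0000-1.7321i

X = [4, 1.0000+1.7321i, 1.0000-1.7321i]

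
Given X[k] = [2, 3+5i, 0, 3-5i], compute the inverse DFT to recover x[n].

x[n] = (1/4) Σ(k=0 to 3) X[k] · e^(2πikn/4)

Computing each x[n]:
x[0] = 2
x[1] = -2
x[2] = -1
x[3] = 3

x = [2, -2, -1, 3]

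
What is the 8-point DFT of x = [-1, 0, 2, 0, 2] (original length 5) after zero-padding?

Original 5-point DFT: [3, -2.0000+0.7265i, -2.0000+3.0777i, -2.0000-3.0777i, -2.0000-0.7265i]
Zero-padded 8-point DFT provides frequency interpolation.

DFT_8([x, 0, ...]) = [3, -3-2i, -1, -3+2i, 3, -3-2i, -1, -3+2i]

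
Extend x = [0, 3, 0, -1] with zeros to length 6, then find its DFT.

Original 4-point DFT: [2, -4i, -2, 4i]
Zero-padded 6-point DFT provides frequency interpolation.

DFT_6([x, 0, ...]) = [2, 2.5000-2.5981i, -2.5000-2.5981i, -2, -2.5000+2.5981i, 2.5000+2.5981i]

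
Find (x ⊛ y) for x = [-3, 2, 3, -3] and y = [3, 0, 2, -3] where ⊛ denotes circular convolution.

(x ⊛ y)[n] = Σ(m=0 to 3) x[m] · y[(n-m) mod 4]

Computing each output sample:
(x ⊛ y)[0] = -9
(x ⊛ y)[1] = -9
(x ⊛ y)[2] = 12
(x ⊛ y)[3] = 4

x ⊛ y = [-9, -9, 12, 4]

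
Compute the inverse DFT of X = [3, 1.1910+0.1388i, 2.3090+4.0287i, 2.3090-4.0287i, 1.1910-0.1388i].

x[n] = (1/5) Σ(k=0 to 4) X[k] · e^(2πikn/5)

Computing each x[n]:
x[0] = 2
x[1] = -1
x[2] = 2
x[3] = -1
x[4] = 1

x = [2, -1, 2, -1, 1]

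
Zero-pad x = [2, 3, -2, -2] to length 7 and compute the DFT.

Original 4-point DFT: [1, 4-5i, -1, 4+5i]
Zero-padded 7-point DFT provides frequency interpolation.

DFT_7([x, 0, ...]) = [1, 6.1174+0.4721i, 1.8874-5.3562i, -1.5048-0.9155i, -1.5048+0.9155i, 1.8874+5.3562i, 6.1174-0.4721i]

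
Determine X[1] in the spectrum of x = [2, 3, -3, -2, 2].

X[1] = Σ(n=0 to 4) x[n] · ω_5^(1n) where ω_5 = e^(-2πi/5)
= (2)·ω_5^0 + (3)·ω_5^1 + (-3)·ω_5^2 + (-2)·ω_5^3 + (2)·ω_5^4

X[1] = 7.5902-0.3633i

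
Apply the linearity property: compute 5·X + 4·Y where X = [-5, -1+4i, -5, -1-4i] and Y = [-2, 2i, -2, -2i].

By linearity: DFT(5x + 4y) = 5·DFT(x) + 4·DFT(y)
= 5·[-5, -1+4i, -5, -1-4i] + 4·[-2, 2i, -2, -2i]

Computing element-wise:
Z[0] = 5·(-5) + 4·(-2) = -33
Z[1] = 5·(-1+4i) + 4·(2i) = -5+28i
Z[2] = 5·(-5) + 4·(-2) = -33
Z[3] = 5·(-1-4i) + 4·(-2i) = -5-28i

DFT(5x + 4y) = 5·X + 4·Y = [-33, -5+28i, -33, -5-28i]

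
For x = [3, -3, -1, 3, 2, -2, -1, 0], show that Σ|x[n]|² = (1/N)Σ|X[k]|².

Time domain:
Σ|x[n]|² = |3|² + |-3|² + |-1|² + |3|² + |2|² + |-2|² + |-1|² + |0|² = 37.0000

Frequency domain:
(1/8)Σ|X[k]|² = (1/8)(|1|² + |-1.8284-1.4142i|² + |7+8i|² + |3.8284-1.4142i|² + |5|² + |3.8284+1.4142i|² + |7-8i|² + |-1.8284+1.4142i|²) = (1/8)·296.0000 = 37.0000

Both sides agree, confirming Parseval's theorem.

Σ|x[n]|² = (1/N)Σ|X[k]|² = 37.0000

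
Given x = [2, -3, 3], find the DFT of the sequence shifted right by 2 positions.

Time shift by 2: X_shifted[k] = ω_3^(2k) · X[k]
Shifted x = [-3, 3, 2]

DFT(x[n-2]) = [2, -5.5000-0.8660i, -5.5000+0.8660i]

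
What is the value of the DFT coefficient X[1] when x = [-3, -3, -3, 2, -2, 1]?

X[1] = Σ(n=0 to 5) x[n] · ω_6^(1n) where ω_6 = e^(-2πi/6)
= (-3)·ω_6^0 + (-3)·ω_6^1 + (-3)·ω_6^2 + (2)·ω_6^3 + (-2)·ω_6^4 + (1)·ω_6^5

X[1] = -3.5000+4.3301i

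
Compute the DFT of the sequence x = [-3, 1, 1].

X[k] = Σ(n=0 to 2) x[n] · ω_3^(nk)
where ω_3 = e^(-2πi/3)

Computing each X[k]:
X[0] = -1
X[1] = -4
X[2] = -4

X = [-1, -4, -4]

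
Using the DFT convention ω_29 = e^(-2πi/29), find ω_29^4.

ω_29^4 = e^(-2πi·4/29)
= cos(-2π·4/29) + i·sin(-2π·4/29)
= cos(-8π/29) + i·sin(-8π/29)

ω_29^4 = cos(-8π/29) + i·sin(-8π/29) = 0.6474-0.7622i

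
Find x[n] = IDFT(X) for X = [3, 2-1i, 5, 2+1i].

x[n] = (1/4) Σ(k=0 to 3) X[k] · e^(2πikn/4)

Computing each x[n]:
x[0] = 3
x[1] = 0
x[2] = 1
x[3] = -1

x = [3, 0, 1, -1]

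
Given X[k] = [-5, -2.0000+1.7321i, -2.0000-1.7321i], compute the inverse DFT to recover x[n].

x[n] = (1/3) Σ(k=0 to 2) X[k] · e^(2πikn/3)

Computing each x[n]:
x[0] = -3
x[1] = -2
x[2] = 0

x = [-3, -2, 0]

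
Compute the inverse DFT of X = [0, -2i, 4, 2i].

x[n] = (1/4) Σ(k=0 to 3) X[k] · e^(2πikn/4)

Computing each x[n]:
x[0] = 1
x[1] = 0
x[2] = 1
x[3] = -2

x = [1, 0, 1, -2]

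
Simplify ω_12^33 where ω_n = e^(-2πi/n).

Since ω_12^12 = 1, powers reduce modulo 12.
33 mod 12 = 9
So ω_12^33 = ω_12^9 = e^(-2πi·9/12)

ω_12^33 = ω_12^9 = 1i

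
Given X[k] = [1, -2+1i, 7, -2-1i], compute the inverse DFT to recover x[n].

x[n] = (1/4) Σ(k=0 to 3) X[k] · e^(2πikn/4)

Computing each x[n]:
x[0] = 1
x[1] = -2
x[2] = 3
x[3] = -1

x = [1, -2, 3, -1]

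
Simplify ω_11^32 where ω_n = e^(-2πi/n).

Since ω_11^11 = 1, powers reduce modulo 11.
32 mod 11 = 10
So ω_11^32 = ω_11^10 = e^(-2πi·10/11)

ω_11^32 = ω_11^10 = 0.8413+0.5406i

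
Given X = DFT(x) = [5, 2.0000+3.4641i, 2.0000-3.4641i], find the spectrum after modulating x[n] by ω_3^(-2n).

Modulation property: DFT(ω_3^(-2n)·x[n]) = X[(k-2) mod 3], so circularly shift X by 2 positions.

X[k-2] = [2.0000+3.4641i, 2.0000-3.4641i, 5]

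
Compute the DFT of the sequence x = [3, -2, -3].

X[k] = Σ(n=0 to 2) x[n] · ω_3^(nk)
where ω_3 = e^(-2πi/3)

Computing each X[k]:
X[0] = -2
X[1] = 5.5000-0.8660i
X[2] = 5.5000+0.8660i

X = [-2, 5.5000-0.8660i, 5.5000+0.8660i]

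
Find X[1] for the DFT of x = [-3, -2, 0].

X[1] = Σ(n=0 to 2) x[n] · ω_3^(1n) where ω_3 = e^(-2πi/3)
= (-3)·ω_3^0 + (-2)·ω_3^1 + (0)·ω_3^2

X[1] = -2.0000+1.7321i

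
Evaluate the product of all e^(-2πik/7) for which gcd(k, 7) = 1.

The primitive 7th roots of unity are ω_7^k for k coprime to 7: k ∈ {1, 2, 3, 4, 5, 6}
Their product equals the constant term of the cyclotomic polynomial Φ_7(x) up to sign.
For n ≥ 3, the product of all primitive nth roots of unity is 1. (For n=1 it is 1; for n=2 it is -1.)

1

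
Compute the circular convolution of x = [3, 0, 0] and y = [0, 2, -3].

(x ⊛ y)[n] = Σ(m=0 to 2) x[m] · y[(n-m) mod 3]

Computing each output sample:
(x ⊛ y)[0] = 0
(x ⊛ y)[1] = 6
(x ⊛ y)[2] = -9

x ⊛ y = [0, 6, -9]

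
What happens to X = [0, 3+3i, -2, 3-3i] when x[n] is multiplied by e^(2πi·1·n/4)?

Modulation property: DFT(ω_4^(-1n)·x[n]) = X[(k-1) mod 4], so circularly shift X by 1 positions.

X[k-1] = [3-3i, 0, 3+3i, -2]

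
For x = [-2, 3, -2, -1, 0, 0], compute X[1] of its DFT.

X[1] = Σ(n=0 to 5) x[n] · ω_6^(1n) where ω_6 = e^(-2πi/6)
= (-2)·ω_6^0 + (3)·ω_6^1 + (-2)·ω_6^2 + (-1)·ω_6^3 + (0)·ω_6^4 + (0)·ω_6^5

X[1] = 1.5000-0.8660i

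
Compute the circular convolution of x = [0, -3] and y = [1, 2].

(x ⊛ y)[n] = Σ(m=0 to 1) x[m] · y[(n-m) mod 2]

Computing each output sample:
(x ⊛ y)[0] = -6
(x ⊛ y)[1] = -3

x ⊛ y = [-6, -3]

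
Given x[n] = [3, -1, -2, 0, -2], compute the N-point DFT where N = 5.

X[k] = Σ(n=0 to 4) x[n] · ω_5^(nk)
where ω_5 = e^(-2πi/5)

Computing each X[k]:
X[0] = -2
X[1] = 3.6910+0.2245i
X[2] = 4.8090-2.4899i
X[3] = 4.8090+2.4899i
X[4] = 3.6910-0.2245i

X = [-2, 3.6910+0.2245i, 4.8090-2.4899i, 4.8090+2.4899i, 3.6910-0.2245i]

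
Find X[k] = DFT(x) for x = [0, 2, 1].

X[k] = Σ(n=0 to 2) x[n] · ω_3^(nk)
where ω_3 = e^(-2πi/3)

Computing each X[k]:
X[0] = 3
X[1] = -1.5000-0.8660i
X[2] = -1.5000+0.8660i

X = [3, -1.5000-0.8660i, -1.5000+0.8660i]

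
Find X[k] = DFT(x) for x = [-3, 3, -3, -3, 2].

X[k] = Σ(n=0 to 4) x[n] · ω_5^(nk)
where ω_5 = e^(-2πi/5)

Computing each X[k]:
X[0] = -4
X[1] = 3.3992-0.9511i
X[2] = -8.8992-0.5878i
X[3] = -8.8992+0.5878i
X[4] = 3.3992+0.9511i

X = [-4, 3.3992-0.9511i, -8.8992-0.5878i, -8.8992+0.5878i, 3.3992+0.9511i]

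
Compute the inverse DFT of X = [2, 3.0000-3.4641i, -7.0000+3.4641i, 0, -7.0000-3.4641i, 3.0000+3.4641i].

x[n] = (1/6) Σ(k=0 to 5) X[k] · e^(2πikn/6)

Computing each x[n]:
x[0] = -1
x[1] = 2
x[2] = 3
x[3] = -3
x[4] = -1
x[5] = 2

x = [-1, 2, 3, -3, -1, 2]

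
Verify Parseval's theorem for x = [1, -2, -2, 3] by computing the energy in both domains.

Time domain:
Σ|x[n]|² = |1|² + |-2|² + |-2|² + |3|² = 18.0000

Frequency domain:
(1/4)Σ|X[k]|² = (1/4)(|0|² + |3+5i|² + |-2|² + |3-5i|²) = (1/4)·72.0000 = 18.0000

Both sides agree, confirming Parseval's theorem.

Σ|x[n]|² = (1/N)Σ|X[k]|² = 18.0000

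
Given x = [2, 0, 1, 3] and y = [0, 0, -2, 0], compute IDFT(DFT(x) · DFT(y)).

(x ⊛ y)[n] = Σ(m=0 to 3) x[m] · y[(n-m) mod 4]

Computing each output sample:
(x ⊛ y)[0] = -2
(x ⊛ y)[1] = -6
(x ⊛ y)[2] = -4
(x ⊛ y)[3] = 0

x ⊛ y = [-2, -6, -4, 0]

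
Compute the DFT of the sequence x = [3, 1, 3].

X[k] = Σ(n=0 to 2) x[n] · ω_3^(nk)
where ω_3 = e^(-2πi/3)

Computing each X[k]:
X[0] = 7
X[1] = 1.0000+1.7321i
X[2] = 1.0000-1.7321i

X = [7, 1.0000+1.7321i, 1.0000-1.7321i]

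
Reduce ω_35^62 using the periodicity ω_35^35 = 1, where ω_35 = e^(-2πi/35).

Since ω_35^35 = 1, powers reduce modulo 35.
62 mod 35 = 27
So ω_35^62 = ω_35^27 = e^(-2πi·27/35)

ω_35^62 = ω_35^27 = 0.1342+0.9909i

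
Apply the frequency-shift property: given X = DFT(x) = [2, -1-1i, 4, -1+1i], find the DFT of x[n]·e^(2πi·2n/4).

Modulation property: DFT(ω_4^(-2n)·x[n]) = X[(k-2) mod 4], so circularly shift X by 2 positions.

X[k-2] = [4, -1+1i, 2, -1-1i]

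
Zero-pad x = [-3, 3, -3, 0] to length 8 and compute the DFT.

Original 4-point DFT: [-3, -3i, -9, 3i]
Zero-padded 8-point DFT provides frequency interpolation.

DFT_8([x, 0, ...]) = [-3, -0.8787+0.8787i, -3i, -5.1213-5.1213i, -9, -5.1213+5.1213i, 3i, -0.8787-0.8787i]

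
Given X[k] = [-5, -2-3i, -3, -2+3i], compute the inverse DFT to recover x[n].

x[n] = (1/4) Σ(k=0 to 3) X[k] · e^(2πikn/4)

Computing each x[n]:
x[0] = -3
x[1] = 1
x[2] = -1
x[3] = -2

x = [-3, 1, -1, -2]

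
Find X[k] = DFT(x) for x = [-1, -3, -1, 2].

X[k] = Σ(n=0 to 3) x[n] · ω_4^(nk)
where ω_4 = e^(-2πi/4)

Computing each X[k]:
X[0] = -3
X[1] = 5i
X[2] = -1
X[3] = -5i

X = [-3, 5i, -1, -5i]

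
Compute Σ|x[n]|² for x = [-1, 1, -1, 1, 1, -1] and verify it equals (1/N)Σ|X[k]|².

Time domain:
Σ|x[n]|² = |-1|² + |1|² + |-1|² + |1|² + |1|² + |-1|² = 6.0000

Frequency domain:
(1/6)Σ|X[k]|² = (1/6)(|0|² + |-2|² + |-3.4641i|² + |-2|² + |3.4641i|² + |-2|²) = (1/6)·36.0000 = 6.0000

Both sides agree, confirming Parseval's theorem.

Σ|x[n]|² = (1/N)Σ|X[k]|² = 6.0000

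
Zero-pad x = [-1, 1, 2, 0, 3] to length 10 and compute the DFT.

Original 5-point DFT: [5, -1.3820+0.7265i, -3.6180+3.0777i, -3.6180-3.0777i, -1.3820-0.7265i]
Zero-padded 10-point DFT provides frequency interpolation.

DFT_10([x, 0, ...]) = [5, -2.0000-4.2533i, -1.3820+0.7265i, -2.0000-2.6287i, -3.6180+3.0777i, 3, -3.6180-3.0777i, -2.0000+2.6287i, -1.3820-0.7265i, -2.0000+4.2533i]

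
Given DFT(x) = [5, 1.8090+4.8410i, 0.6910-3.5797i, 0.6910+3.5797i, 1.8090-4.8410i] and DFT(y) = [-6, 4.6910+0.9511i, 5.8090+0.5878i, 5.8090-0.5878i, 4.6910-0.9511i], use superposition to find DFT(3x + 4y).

By linearity: DFT(3x + 4y) = 3·DFT(x) + 4·DFT(y)
= 3·[5, 1.8090+4.8410i, 0.6910-3.5797i, 0.6910+3.5797i, 1.8090-4.8410i] + 4·[-6, 4.6910+0.9511i, 5.8090+0.5878i, 5.8090-0.5878i, 4.6910-0.9511i]

Computing element-wise:
Z[0] = 3·(5) + 4·(-6) = -9
Z[1] = 3·(1.8090+4.8410i) + 4·(4.6910+0.9511i) = 24.1910+18.3274i
Z[2] = 3·(0.6910-3.5797i) + 4·(5.8090+0.5878i) = 25.3090-8.3879i
Z[3] = 3·(0.6910+3.5797i) + 4·(5.8090-0.5878i) = 25.3090+8.3879i
Z[4] = 3·(1.8090-4.8410i) + 4·(4.6910-0.9511i) = 24.1910-18.3274i

DFT(3x + 4y) = 3·X + 4·Y = [-9, 24.1910+18.3274i, 25.3090-8.3879i, 25.3090+8.3879i, 24.1910-18.3274i]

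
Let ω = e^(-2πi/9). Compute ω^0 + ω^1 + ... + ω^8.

Sum of all nth roots of unity equals 0 for n > 1 (geometric series with r ≠ 1).

0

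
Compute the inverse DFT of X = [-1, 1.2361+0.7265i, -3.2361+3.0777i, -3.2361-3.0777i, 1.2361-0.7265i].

x[n] = (1/5) Σ(k=0 to 4) X[k] · e^(2πikn/5)

Computing each x[n]:
x[0] = -1
x[1] = 0
x[2] = 0
x[3] = -2
x[4] = 2

x = [-1, 0, 0, -2, 2]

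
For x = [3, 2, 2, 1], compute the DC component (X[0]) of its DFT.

X[0] = Σ(n=0 to 3) x[n] · ω_4^0 = Σ x[n]
= (3) + (2) + (2) + (1)

X[0] = 8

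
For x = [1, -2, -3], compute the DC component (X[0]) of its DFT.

X[0] = Σ(n=0 to 2) x[n] · ω_3^0 = Σ x[n]
= (1) + (-2) + (-3)

X[0] = -4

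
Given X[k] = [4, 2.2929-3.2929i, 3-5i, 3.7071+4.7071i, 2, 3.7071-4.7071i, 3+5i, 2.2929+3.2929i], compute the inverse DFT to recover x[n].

x[n] = (1/8) Σ(k=0 to 7) X[k] · e^(2πikn/8)

Computing each x[n]:
x[0] = 3
x[1] = 1
x[2] = 2
x[3] = -1
x[4] = 0
x[5] = 2
x[6] = -2
x[7] = -1

x = [3, 1, 2, -1, 0, 2, -2, -1]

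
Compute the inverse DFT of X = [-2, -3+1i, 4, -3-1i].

x[n] = (1/4) Σ(k=0 to 3) X[k] · e^(2πikn/4)

Computing each x[n]:
x[0] = -1
x[1] = -2
x[2] = 2
x[3] = -1

x = [-1, -2, 2, -1]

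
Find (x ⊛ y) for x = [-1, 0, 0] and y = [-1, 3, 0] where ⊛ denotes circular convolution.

(x ⊛ y)[n] = Σ(m=0 to 2) x[m] · y[(n-m) mod 3]

Computing each output sample:
(x ⊛ y)[0] = 1
(x ⊛ y)[1] = -3
(x ⊛ y)[2] = 0

x ⊛ y = [1, -3, 0]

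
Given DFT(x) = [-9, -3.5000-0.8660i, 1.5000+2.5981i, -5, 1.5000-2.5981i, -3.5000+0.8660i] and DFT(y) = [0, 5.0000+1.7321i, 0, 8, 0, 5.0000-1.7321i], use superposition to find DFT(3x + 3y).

By linearity: DFT(3x + 3y) = 3·DFT(x) + 3·DFT(y)
= 3·[-9, -3.5000-0.8660i, 1.5000+2.5981i, -5, 1.5000-2.5981i, -3.5000+0.8660i] + 3·[0, 5.0000+1.7321i, 0, 8, 0, 5.0000-1.7321i]

Computing element-wise:
Z[0] = 3·(-9) + 3·(0) = -27
Z[1] = 3·(-3.5000-0.8660i) + 3·(5.0000+1.7321i) = 4.5000+2.5983i
Z[2] = 3·(1.5000+2.5981i) + 3·(0) = 4.5000+7.7943i
Z[3] = 3·(-5) + 3·(8) = 9
Z[4] = 3·(1.5000-2.5981i) + 3·(0) = 4.5000-7.7943i
Z[5] = 3·(-3.5000+0.8660i) + 3·(5.0000-1.7321i) = 4.5000-2.5983i

DFT(3x + 3y) = 3·X + 3·Y = [-27, 4.5000+2.5983i, 4.5000+7.7943i, 9, 4.5000-7.7943i, 4.5000-2.5983i]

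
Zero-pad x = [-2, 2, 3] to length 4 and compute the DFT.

Original 3-point DFT: [3, -4.5000+0.8660i, -4.5000-0.8660i]
Zero-padded 4-point DFT provides frequency interpolation.

DFT_4([x, 0, ...]) = [3, -5-2i, -1, -5+2i]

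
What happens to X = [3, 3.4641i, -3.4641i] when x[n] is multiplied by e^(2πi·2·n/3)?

Modulation property: DFT(ω_3^(-2n)·x[n]) = X[(k-2) mod 3], so circularly shift X by 2 positions.

X[k-2] = [3.4641i, -3.4641i, 3]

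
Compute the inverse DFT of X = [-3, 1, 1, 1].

x[n] = (1/4) Σ(k=0 to 3) X[k] · e^(2πikn/4)

Computing each x[n]:
x[0] = 0
x[1] = -1
x[2] = -1
x[3] = -1

x = [0, -1, -1, -1]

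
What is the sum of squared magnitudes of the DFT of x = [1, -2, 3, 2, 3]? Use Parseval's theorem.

Parseval: Σ|x[n]|² = (1/N)Σ|X[k]|², so Σ|X[k]|² = N·Σ|x[n]|² = 5·27.0000

Σ|X[k]|² = N·Σ|x[n]|² = 5·27.0000 = 135.0000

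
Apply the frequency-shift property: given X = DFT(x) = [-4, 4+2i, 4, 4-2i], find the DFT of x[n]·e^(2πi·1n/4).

Modulation property: DFT(ω_4^(-1n)·x[n]) = X[(k-1) mod 4], so circularly shift X by 1 positions.

X[k-1] = [4-2i, -4, 4+2i, 4]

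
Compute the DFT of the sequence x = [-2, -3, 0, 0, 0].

X[k] = Σ(n=0 to 4) x[n] · ω_5^(nk)
where ω_5 = e^(-2πi/5)

Computing each X[k]:
X[0] = -5
X[1] = -2.9271+2.8532i
X[2] = 0.4271+1.7634i
X[3] = 0.4271-1.7634i
X[4] = -2.9271-2.8532i

X = [-5, -2.9271+2.8532i, 0.4271+1.7634i, 0.4271-1.7634i, -2.9271-2.8532i]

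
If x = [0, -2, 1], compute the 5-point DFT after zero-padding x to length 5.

Original 3-point DFT: [-1, 0.5000+2.5981i, 0.5000-2.5981i]
Zero-padded 5-point DFT provides frequency interpolation.

DFT_5([x, 0, ...]) = [-1, -1.4271+1.3143i, 1.9271+2.1266i, 1.9271-2.1266i, -1.4271-1.3143i]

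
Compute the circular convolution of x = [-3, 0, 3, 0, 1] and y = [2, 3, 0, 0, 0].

(x ⊛ y)[n] = Σ(m=0 to 4) x[m] · y[(n-m) mod 5]

Computing each output sample:
(x ⊛ y)[0] = -3
(x ⊛ y)[1] = -9
(x ⊛ y)[2] = 6
(x ⊛ y)[3] = 9
(x ⊛ y)[4] = 2

x ⊛ y = [-3, -9, 6, 9, 2]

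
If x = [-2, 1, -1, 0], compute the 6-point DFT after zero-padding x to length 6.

Original 4-point DFT: [-2, -1-1i, -4, -1+1i]
Zero-padded 6-point DFT provides frequency interpolation.

DFT_6([x, 0, ...]) = [-2, -1, -2.0000-1.7321i, -4, -2.0000+1.7321i, -1]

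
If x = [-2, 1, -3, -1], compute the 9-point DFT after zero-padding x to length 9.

Original 4-point DFT: [-5, 1-2i, -5, 1+2i]
Zero-padded 9-point DFT provides frequency interpolation.

DFT_9([x, 0, ...]) = [-5, -1.2549+3.1777i, 1.4927-0.8248i, -2.0000-3.4641i, -4.7378-1.4044i, -4.7378+1.4044i, -2.0000+3.4641i, 1.4927+0.8248i, -1.2549-3.1777i]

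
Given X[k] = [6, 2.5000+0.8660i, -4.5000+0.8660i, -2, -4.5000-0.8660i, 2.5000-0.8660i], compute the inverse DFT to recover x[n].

x[n] = (1/6) Σ(k=0 to 5) X[k] · e^(2πikn/6)

Computing each x[n]:
x[0] = 0
x[1] = 2
x[2] = 1
x[3] = -1
x[4] = 1
x[5] = 3

x = [0, 2, 1, -1, 1, 3]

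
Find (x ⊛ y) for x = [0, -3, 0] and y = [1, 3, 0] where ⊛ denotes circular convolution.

(x ⊛ y)[n] = Σ(m=0 to 2) x[m] · y[(n-m) mod 3]

Computing each output sample:
(x ⊛ y)[0] = 0
(x ⊛ y)[1] = -3
(x ⊛ y)[2] = -9

x ⊛ y = [0, -3, -9]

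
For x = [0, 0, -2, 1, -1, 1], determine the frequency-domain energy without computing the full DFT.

Parseval: Σ|x[n]|² = (1/N)Σ|X[k]|², so Σ|X[k]|² = N·Σ|x[n]|² = 6·7.0000

Σ|X[k]|² = N·Σ|x[n]|² = 6·7.0000 = 42.0000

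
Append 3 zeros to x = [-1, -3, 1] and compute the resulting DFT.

Original 3-point DFT: [-3, 3.4641i, -3.4641i]
Zero-padded 6-point DFT provides frequency interpolation.

DFT_6([x, 0, ...]) = [-3, -3.0000+1.7321i, 3.4641i, 3, -3.4641i, -3.0000-1.7321i]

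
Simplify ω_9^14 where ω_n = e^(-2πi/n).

Since ω_9^9 = 1, powers reduce modulo 9.
14 mod 9 = 5
So ω_9^14 = ω_9^5 = e^(-2πi·5/9)

ω_9^14 = ω_9^5 = -0.9397+0.3420i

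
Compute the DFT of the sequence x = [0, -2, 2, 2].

X[k] = Σ(n=0 to 3) x[n] · ω_4^(nk)
where ω_4 = e^(-2πi/4)

Computing each X[k]:
X[0] = 2
X[1] = -2+4i
X[2] = 2
X[3] = -2-4i

X = [2, -2+4i, 2, -2-4i]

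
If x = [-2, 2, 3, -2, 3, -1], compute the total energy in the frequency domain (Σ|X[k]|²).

Parseval: Σ|x[n]|² = (1/N)Σ|X[k]|², so Σ|X[k]|² = N·Σ|x[n]|² = 6·31.0000

Σ|X[k]|² = N·Σ|x[n]|² = 6·31.0000 = 186.0000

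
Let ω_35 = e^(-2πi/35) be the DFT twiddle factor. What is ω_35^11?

ω_35^11 = e^(-2πi·11/35)
= cos(-2π·11/35) + i·sin(-2π·11/35)
= cos(-22π/35) + i·sin(-22π/35)

ω_35^11 = cos(-22π/35) + i·sin(-22π/35) = -0.3930-0.9195i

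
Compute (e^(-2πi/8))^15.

Since ω_8^8 = 1, powers reduce modulo 8.
15 mod 8 = 7
So ω_8^15 = ω_8^7 = e^(-2πi·7/8)

ω_8^15 = ω_8^7 = 0.7071+0.7071i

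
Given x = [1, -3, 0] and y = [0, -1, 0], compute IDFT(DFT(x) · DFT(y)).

(x ⊛ y)[n] = Σ(m=0 to 2) x[m] · y[(n-m) mod 3]

Computing each output sample:
(x ⊛ y)[0] = 0
(x ⊛ y)[1] = -1
(x ⊛ y)[2] = 3

x ⊛ y = [0, -1, 3]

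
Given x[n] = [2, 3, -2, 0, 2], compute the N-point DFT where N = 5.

X[k] = Σ(n=0 to 4) x[n] · ω_5^(nk)
where ω_5 = e^(-2πi/5)

Computing each X[k]:
X[0] = 5
X[1] = 5.1631+0.2245i
X[2] = -2.6631-2.4899i
X[3] = -2.6631+2.4899i
X[4] = 5.1631-0.2245i

X = [5, 5.1631+0.2245i, -2.6631-2.4899i, -2.6631+2.4899i, 5.1631-0.2245i]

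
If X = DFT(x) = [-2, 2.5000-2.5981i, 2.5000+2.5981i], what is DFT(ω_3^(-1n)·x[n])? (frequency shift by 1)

Modulation property: DFT(ω_3^(-1n)·x[n]) = X[(k-1) mod 3], so circularly shift X by 1 positions.

X[k-1] = [2.5000+2.5981i, -2, 2.5000-2.5981i]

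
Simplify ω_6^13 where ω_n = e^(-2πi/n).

Since ω_6^6 = 1, powers reduce modulo 6.
13 mod 6 = 1
So ω_6^13 = ω_6^1 = e^(-2πi·1/6)

ω_6^13 = ω_6^1 = 0.5000-0.8660i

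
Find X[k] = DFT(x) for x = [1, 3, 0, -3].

X[k] = Σ(n=0 to 3) x[n] · ω_4^(nk)
where ω_4 = e^(-2πi/4)

Computing each X[k]:
X[0] = 1
X[1] = 1-6i
X[2] = 1
X[3] = 1+6i

X = [1, 1-6i, 1, 1+6i]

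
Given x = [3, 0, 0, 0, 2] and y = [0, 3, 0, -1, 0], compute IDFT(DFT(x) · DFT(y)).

(x ⊛ y)[n] = Σ(m=0 to 4) x[m] · y[(n-m) mod 5]

Computing each output sample:
(x ⊛ y)[0] = 6
(x ⊛ y)[1] = 9
(x ⊛ y)[2] = -2
(x ⊛ y)[3] = -3
(x ⊛ y)[4] = 0

x ⊛ y = [6, 9, -2, -3, 0]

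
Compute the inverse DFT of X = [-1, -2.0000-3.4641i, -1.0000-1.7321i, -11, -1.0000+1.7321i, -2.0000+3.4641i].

x[n] = (1/6) Σ(k=0 to 5) X[k] · e^(2πikn/6)

Computing each x[n]:
x[0] = -3
x[1] = 3
x[2] = -1
x[3] = 2
x[4] = -2
x[5] = 0

x = [-3, 3, -1, 2, -2, 0]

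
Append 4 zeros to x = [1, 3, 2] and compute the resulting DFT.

Original 3-point DFT: [6, -1.5000-0.8660i, -1.5000+0.8660i]
Zero-padded 7-point DFT provides frequency interpolation.

DFT_7([x, 0, ...]) = [6, 2.4254-4.2954i, -1.4695-2.0570i, -0.4559+0.2620i, -0.4559-0.2620i, -1.4695+2.0570i, 2.4254+4.2954i]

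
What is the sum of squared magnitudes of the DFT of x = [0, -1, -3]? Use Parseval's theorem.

Parseval: Σ|x[n]|² = (1/N)Σ|X[k]|², so Σ|X[k]|² = N·Σ|x[n]|² = 3·10.0000

Σ|X[k]|² = N·Σ|x[n]|² = 3·10.0000 = 30.0000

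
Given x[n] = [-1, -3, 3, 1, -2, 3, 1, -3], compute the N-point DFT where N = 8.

X[k] = Σ(n=0 to 7) x[n] · ω_8^(nk)
where ω_8 = e^(-2πi/8)

Computing each X[k]:
X[0] = -1
X[1] = -6.0711-0.5858i
X[2] = -7-2i
X[3] = 8.0711+3.4142i
X[4] = 3
X[5] = 8.0711-3.4142i
X[6] = -7+2i
X[7] = -6.0711+0.5858i

X = [-1, -6.0711-0.5858i, -7-2i, 8.0711+3.4142i, 3, 8.0711-3.4142i, -7+2i, -6.0711+0.5858i]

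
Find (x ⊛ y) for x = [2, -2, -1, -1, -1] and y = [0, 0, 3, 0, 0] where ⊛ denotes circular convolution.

(x ⊛ y)[n] = Σ(m=0 to 4) x[m] · y[(n-m) mod 5]

Computing each output sample:
(x ⊛ y)[0] = -3
(x ⊛ y)[1] = -3
(x ⊛ y)[2] = 6
(x ⊛ y)[3] = -6
(x ⊛ y)[4] = -3

x ⊛ y = [-3, -3, 6, -6, -3]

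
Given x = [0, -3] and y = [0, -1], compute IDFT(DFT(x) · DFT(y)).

(x ⊛ y)[n] = Σ(m=0 to 1) x[m] · y[(n-m) mod 2]

Computing each output sample:
(x ⊛ y)[0] = 3
(x ⊛ y)[1] = 0

x ⊛ y = [3, 0]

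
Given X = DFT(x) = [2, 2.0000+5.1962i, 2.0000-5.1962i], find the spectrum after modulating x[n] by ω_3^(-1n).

Modulation property: DFT(ω_3^(-1n)·x[n]) = X[(k-1) mod 3], so circularly shift X by 1 positions.

X[k-1] = [2.0000-5.1962i, 2, 2.0000+5.1962i]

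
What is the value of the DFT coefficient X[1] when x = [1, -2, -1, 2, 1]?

X[1] = Σ(n=0 to 4) x[n] · ω_5^(1n) where ω_5 = e^(-2πi/5)
= (1)·ω_5^0 + (-2)·ω_5^1 + (-1)·ω_5^2 + (2)·ω_5^3 + (1)·ω_5^4

X[1] = -0.1180+4.6165i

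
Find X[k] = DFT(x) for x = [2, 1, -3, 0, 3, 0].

X[k] = Σ(n=0 to 5) x[n] · ω_6^(nk)
where ω_6 = e^(-2πi/6)

Computing each X[k]:
X[0] = 3
X[1] = 2.5000+4.3301i
X[2] = 1.5000-6.0622i
X[3] = 1
X[4] = 1.5000+6.0622i
X[5] = 2.5000-4.3301i

X = [3, 2.5000+4.3301i, 1.5000-6.0622i, 1, 1.5000+6.0622i, 2.5000-4.3301i]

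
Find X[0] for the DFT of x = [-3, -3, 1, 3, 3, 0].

X[0] = Σ(n=0 to 5) x[n] · ω_6^0 = Σ x[n]
= (-3) + (-3) + (1) + (3) + (3) + (0)

X[0] = 1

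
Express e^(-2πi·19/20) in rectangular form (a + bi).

ω_20^19 = e^(-2πi·19/20)
= cos(-2π·19/20) + i·sin(-2π·19/20)
= cos(-38π/20) + i·sin(-38π/20)

ω_20^19 = cos(-38π/20) + i·sin(-38π/20) = 0.9511+0.3090i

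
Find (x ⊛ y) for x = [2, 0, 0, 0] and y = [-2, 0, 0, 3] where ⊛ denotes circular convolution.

(x ⊛ y)[n] = Σ(m=0 to 3) x[m] · y[(n-m) mod 4]

Computing each output sample:
(x ⊛ y)[0] = -4
(x ⊛ y)[1] = 0
(x ⊛ y)[2] = 0
(x ⊛ y)[3] = 6

x ⊛ y = [-4, 0, 0, 6]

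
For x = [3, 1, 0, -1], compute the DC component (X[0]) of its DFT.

X[0] = Σ(n=0 to 3) x[n] · ω_4^0 = Σ x[n]
= (3) + (1) + (0) + (-1)

X[0] = 3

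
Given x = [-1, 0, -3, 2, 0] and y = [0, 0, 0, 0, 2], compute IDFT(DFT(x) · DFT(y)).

(x ⊛ y)[n] = Σ(m=0 to 4) x[m] · y[(n-m) mod 5]

Computing each output sample:
(x ⊛ y)[0] = 0
(x ⊛ y)[1] = -6
(x ⊛ y)[2] = 4
(x ⊛ y)[3] = 0
(x ⊛ y)[4] = -2

x ⊛ y = [0, -6, 4, 0, -2]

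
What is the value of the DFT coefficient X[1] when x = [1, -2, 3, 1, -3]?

X[1] = Σ(n=0 to 4) x[n] · ω_5^(1n) where ω_5 = e^(-2πi/5)
= (1)·ω_5^0 + (-2)·ω_5^1 + (3)·ω_5^2 + (1)·ω_5^3 + (-3)·ω_5^4

X[1] = -3.7812-2.1266i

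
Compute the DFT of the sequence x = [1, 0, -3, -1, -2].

X[k] = Σ(n=0 to 4) x[n] · ω_5^(nk)
where ω_5 = e^(-2πi/5)

Computing each X[k]:
X[0] = -5
X[1] = 3.6180-0.7265i
X[2] = 1.3820-3.0777i
X[3] = 1.3820+3.0777i
X[4] = 3.6180+0.7265i

X = [-5, 3.6180-0.7265i, 1.3820-3.0777i, 1.3820+3.0777i, 3.6180+0.7265i]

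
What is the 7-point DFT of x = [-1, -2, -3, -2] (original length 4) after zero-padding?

Original 4-point DFT: [-8, 2, 0, 2]
Zero-padded 7-point DFT provides frequency interpolation.

DFT_7([x, 0, ...]) = [-8, 0.2225+5.3562i, 0.9010-0.9155i, -0.6235+0.4721i, -0.6235-0.4721i, 0.9010+0.9155i, 0.2225-5.3562i]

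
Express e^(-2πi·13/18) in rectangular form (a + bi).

ω_18^13 = e^(-2πi·13/18)
= cos(-2π·13/18) + i·sin(-2π·13/18)
= cos(-26π/18) + i·sin(-26π/18)

ω_18^13 = cos(-26π/18) + i·sin(-26π/18) = -0.1736+0.9848i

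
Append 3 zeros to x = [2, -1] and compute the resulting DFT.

Original 2-point DFT: [1, 3]
Zero-padded 5-point DFT provides frequency interpolation.

DFT_5([x, 0, ...]) = [1, 1.6910+0.9511i, 2.8090+0.5878i, 2.8090-0.5878i, 1.6910-0.9511i]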